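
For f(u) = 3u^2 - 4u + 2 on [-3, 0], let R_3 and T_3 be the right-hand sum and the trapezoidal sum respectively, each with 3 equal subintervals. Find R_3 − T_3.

R_3 = 33.
T_3 = 52.5.
R_3 − T_3 = -19.5.

-19.5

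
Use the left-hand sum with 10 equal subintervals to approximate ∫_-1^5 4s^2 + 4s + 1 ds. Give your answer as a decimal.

187.44

Δs = (5 − (-1))/10 = 0.6.
Left endpoints: -1, -0.4, 0.2, 0.8, 1.4, 2, 2.6, 3.2, 3.8, 4.4.
f(-1) = 1, f(-0.4) = 0.04, f(0.2) = 1.96, f(0.8) = 6.76, f(1.4) = 14.44, f(2) = 25, f(2.6) = 38.44, f(3.2) = 54.76, f(3.8) = 73.96, f(4.4) = 96.04.
Sum = Δs · [f(-1) + f(-0.4) + f(0.2) + ...].
Sum = 187.44.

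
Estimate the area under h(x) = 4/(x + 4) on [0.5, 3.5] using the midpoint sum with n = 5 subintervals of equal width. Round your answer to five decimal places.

Δx = (3.5 − 0.5)/5 = 0.6.
Midpoints: 0.8, 1.4, 2, 2.6, 3.2.
h(0.8) = 5/6, h(1.4) = 20/27, h(2) = 2/3, h(2.6) = 20/33, h(3.2) = 5/9.
Sum = Δx · [h(0.8) + h(1.4) + h(2) + h(2.6) + h(3.2)].
Sum ≈ 2.04141.

2.04141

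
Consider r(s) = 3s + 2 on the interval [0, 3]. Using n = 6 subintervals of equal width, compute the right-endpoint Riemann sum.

21.75

Δs = (3 − 0)/6 = 0.5.
Right endpoints: 0.5, 1, 1.5, 2, 2.5, 3.
r(0.5) = 3.5, r(1) = 5, r(1.5) = 6.5, r(2) = 8, r(2.5) = 9.5, r(3) = 11.
Sum = Δs · [r(0.5) + r(1) + r(1.5) + ...].
Sum = 21.75.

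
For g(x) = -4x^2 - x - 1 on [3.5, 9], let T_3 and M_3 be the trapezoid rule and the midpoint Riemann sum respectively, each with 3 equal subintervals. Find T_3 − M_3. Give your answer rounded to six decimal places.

-18.486111

T_3 ≈ -967.03240741.
M_3 ≈ -948.54629630.
T_3 − M_3 ≈ -18.486111.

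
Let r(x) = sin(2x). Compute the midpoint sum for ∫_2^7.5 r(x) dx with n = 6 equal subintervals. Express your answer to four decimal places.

0.0612

Δx = (7.5 − 2)/6 = 11/12.
Midpoints: 59/24, 3.375, 103/24, 125/24, 6.125, 169/24.
r(59/24) ≈ -0.9792, r(3.375) ≈ 0.4500, r(103/24) ≈ 0.7456, r(125/24) ≈ -0.8371, r(6.125) ≈ -0.3111, r(169/24) ≈ 0.9986.
Sum = Δx · [r(59/24) + r(3.375) + r(103/24) + ...].
Sum ≈ 0.0612.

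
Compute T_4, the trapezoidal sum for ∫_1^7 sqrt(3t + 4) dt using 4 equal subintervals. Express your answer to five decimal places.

23.61260

Δt = (7 − 1)/4 = 1.5.
f(1) ≈ 2.64575, f(2.5) ≈ 3.39116, f(4) ≈ 4.00000, f(5.5) ≈ 4.52769, f(7) ≈ 5.00000.
T_4 = (Δt/2)·[f(t_0) + 2f(t_1) + 2f(t_2) + 2f(t_3) + f(t_4)].
Sum ≈ 23.61260.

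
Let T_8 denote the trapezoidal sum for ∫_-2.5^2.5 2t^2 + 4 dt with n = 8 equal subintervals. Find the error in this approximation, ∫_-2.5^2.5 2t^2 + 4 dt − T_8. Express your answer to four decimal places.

Exact integral: ∫_-2.5^2.5 f(t) dt ≈ 40.833333.
T_8 = 41.484375.
Error ≈ 40.833333 − 41.484375 ≈ -0.6510.

-0.6510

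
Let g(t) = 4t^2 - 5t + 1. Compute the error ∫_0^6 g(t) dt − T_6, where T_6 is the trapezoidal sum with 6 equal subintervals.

-4

Exact integral: ∫_0^6 g(t) dt = 204.
T_6 = 208.
Error = 204 − 208 = -4.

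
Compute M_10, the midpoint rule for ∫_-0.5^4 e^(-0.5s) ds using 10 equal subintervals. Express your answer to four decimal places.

2.2925

Δs = (4 − (-0.5))/10 = 0.45.
Midpoints: -0.275, 0.175, 0.625, 1.075, 1.525, 1.975, 2.425, 2.875, 3.325, 3.775.
f(-0.275) ≈ 1.1474, f(0.175) ≈ 0.9162, f(0.625) ≈ 0.7316, f(1.075) ≈ 0.5842, f(1.525) ≈ 0.4665, f(1.975) ≈ 0.3725, f(2.425) ≈ 0.2975, f(2.875) ≈ 0.2375, f(3.325) ≈ 0.1897, f(3.775) ≈ 0.1514.
Sum = Δs · [f(-0.275) + f(0.175) + f(0.625) + ...].
Sum ≈ 2.2925.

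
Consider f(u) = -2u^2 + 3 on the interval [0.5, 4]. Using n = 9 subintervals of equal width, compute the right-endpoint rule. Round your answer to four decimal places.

Δu = (4 − 0.5)/9 = 7/18.
Right endpoints: 8/9, 23/18, 5/3, 37/18, 22/9, 17/6, 29/9, 65/18, 4.
f(8/9) = 115/81, f(23/18) = -43/162, f(5/3) = -23/9, f(37/18) = -883/162, f(22/9) = -725/81, f(17/6) = -235/18, f(29/9) = -1439/81, f(65/18) = -3739/162, f(4) = -29.
Sum = Δu · [f(8/9) + f(23/18) + f(5/3) + ...].
Sum ≈ -38.3848.

-38.3848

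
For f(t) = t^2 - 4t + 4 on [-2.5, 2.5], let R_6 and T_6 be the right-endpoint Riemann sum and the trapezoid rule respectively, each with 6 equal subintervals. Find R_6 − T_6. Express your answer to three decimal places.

R_6 ≈ 22.66204.
T_6 ≈ 30.99537.
R_6 − T_6 ≈ -8.333.

-8.333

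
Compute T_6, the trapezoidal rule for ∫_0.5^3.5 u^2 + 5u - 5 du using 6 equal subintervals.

Δu = (3.5 − 0.5)/6 = 0.5.
f(0.5) = -2.25, f(1) = 1, f(1.5) = 4.75, f(2) = 9, f(2.5) = 13.75, f(3) = 19, f(3.5) = 24.75.
T_6 = (Δu/2)·[f(u_0) + 2f(u_1) + ... + 2f(u_{5}) + f(u_6)].
Sum = 29.375.

29.375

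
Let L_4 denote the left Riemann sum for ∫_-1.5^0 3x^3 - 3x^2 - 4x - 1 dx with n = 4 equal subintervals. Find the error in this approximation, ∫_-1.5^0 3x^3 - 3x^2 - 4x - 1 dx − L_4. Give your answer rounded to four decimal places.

Exact integral: ∫_-1.5^0 f(x) dx = -4.171875.
L_4 ≈ -6.553711.
Error ≈ -4.171875 − (-6.553711) ≈ 2.3818.

2.3818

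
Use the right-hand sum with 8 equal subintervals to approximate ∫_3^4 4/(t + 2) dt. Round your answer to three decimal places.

0.721

Δt = (4 − 3)/8 = 0.125.
Right endpoints: 3.125, 3.25, 3.375, 3.5, 3.625, 3.75, 3.875, 4.
f(3.125) = 32/41, f(3.25) = 16/21, f(3.375) = 32/43, f(3.5) = 8/11, f(3.625) = 32/45, f(3.75) = 16/23, f(3.875) = 32/47, f(4) = 2/3.
Sum = Δt · [f(3.125) + f(3.25) + f(3.375) + ...].
Sum ≈ 0.721.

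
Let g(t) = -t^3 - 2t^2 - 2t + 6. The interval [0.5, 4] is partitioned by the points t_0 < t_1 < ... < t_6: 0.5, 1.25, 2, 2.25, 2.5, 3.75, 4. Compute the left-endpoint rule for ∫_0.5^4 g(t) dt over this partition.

Subinterval widths: 0.75, 0.75, 0.25, 0.25, 1.25, 0.25.
Left endpoints: 0.5, 1.25, 2, 2.25, 2.5, 3.75.
g(0.5) = 4.375, g(1.25) = -1.578125, g(2) = -14, g(2.25) = -20.015625, g(2.5) = -27.125, g(3.75) = -82.359375.
Sum = Σ Δt_i · g(t_i).
Sum = -60.90234375.

-60.90234375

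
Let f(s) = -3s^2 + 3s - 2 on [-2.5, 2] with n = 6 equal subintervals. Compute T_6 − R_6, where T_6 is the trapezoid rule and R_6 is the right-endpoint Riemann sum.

T_6 = -37.265625.
R_6 = -29.671875.
T_6 − R_6 = -7.59375.

-7.59375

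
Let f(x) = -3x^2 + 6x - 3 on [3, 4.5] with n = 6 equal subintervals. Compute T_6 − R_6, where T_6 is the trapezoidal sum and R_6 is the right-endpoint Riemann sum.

T_6 = -34.921875.
R_6 = -38.015625.
T_6 − R_6 = 3.09375.

3.09375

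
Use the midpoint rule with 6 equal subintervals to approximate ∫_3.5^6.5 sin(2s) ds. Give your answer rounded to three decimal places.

-0.080

Δs = (6.5 − 3.5)/6 = 0.5.
Midpoints: 3.75, 4.25, 4.75, 5.25, 5.75, 6.25.
f(3.75) ≈ 0.938, f(4.25) ≈ 0.798, f(4.75) ≈ -0.075, f(5.25) ≈ -0.880, f(5.75) ≈ -0.875, f(6.25) ≈ -0.066.
Sum = Δs · [f(3.75) + f(4.25) + f(4.75) + ...].
Sum ≈ -0.080.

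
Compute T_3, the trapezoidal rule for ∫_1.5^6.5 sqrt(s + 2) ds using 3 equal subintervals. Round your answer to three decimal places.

Δs = (6.5 − 1.5)/3 = 5/3.
f(1.5) ≈ 1.871, f(19/6) ≈ 2.273, f(29/6) ≈ 2.614, f(6.5) ≈ 2.915.
T_3 = (Δs/2)·[f(s_0) + 2f(s_1) + 2f(s_2) + f(s_3)].
Sum ≈ 12.134.

12.134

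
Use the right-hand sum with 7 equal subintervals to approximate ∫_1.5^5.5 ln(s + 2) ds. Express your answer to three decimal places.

6.941

Δs = (5.5 − 1.5)/7 = 4/7.
Right endpoints: 29/14, 37/14, 45/14, 53/14, 61/14, 69/14, 5.5.
f(29/14) ≈ 1.404, f(37/14) ≈ 1.535, f(45/14) ≈ 1.651, f(53/14) ≈ 1.755, f(61/14) ≈ 1.850, f(69/14) ≈ 1.936, f(5.5) ≈ 2.015.
Sum = Δs · [f(29/14) + f(37/14) + f(45/14) + ...].
Sum ≈ 6.941.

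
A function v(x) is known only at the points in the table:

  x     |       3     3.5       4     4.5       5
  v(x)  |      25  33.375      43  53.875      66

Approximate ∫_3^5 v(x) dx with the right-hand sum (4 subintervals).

Δx = 0.5.
Sum = 0.5·[33.375 + 43 + 53.875 + 66] = 98.125.

98.125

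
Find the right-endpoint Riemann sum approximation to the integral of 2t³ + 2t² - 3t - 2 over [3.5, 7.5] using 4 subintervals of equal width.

Δt = (7.5 − 3.5)/4 = 1.
Right endpoints: 4.5, 5.5, 6.5, 7.5.
f(4.5) = 207.25, f(5.5) = 374.75, f(6.5) = 612.25, f(7.5) = 931.75.
Sum = Δt · [f(4.5) + f(5.5) + f(6.5) + f(7.5)].
Sum = 2126.

2126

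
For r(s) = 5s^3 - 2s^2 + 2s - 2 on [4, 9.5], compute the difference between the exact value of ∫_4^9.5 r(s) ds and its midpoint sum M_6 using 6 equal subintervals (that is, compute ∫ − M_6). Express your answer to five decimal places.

38.22389

Exact integral: ∫_4^9.5 r(s) ds ≈ 9395.6614583.
M_6 ≈ 9357.4375723.
Error ≈ 9395.6614583 − 9357.4375723 ≈ 38.22389.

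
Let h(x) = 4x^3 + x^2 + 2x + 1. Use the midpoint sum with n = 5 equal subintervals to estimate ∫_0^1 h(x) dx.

3.31

Δx = (1 − 0)/5 = 0.2.
Midpoints: 0.1, 0.3, 0.5, 0.7, 0.9.
h(0.1) = 1.214, h(0.3) = 1.798, h(0.5) = 2.75, h(0.7) = 4.262, h(0.9) = 6.526.
Sum = Δx · [h(0.1) + h(0.3) + h(0.5) + h(0.7) + h(0.9)].
Sum = 3.31.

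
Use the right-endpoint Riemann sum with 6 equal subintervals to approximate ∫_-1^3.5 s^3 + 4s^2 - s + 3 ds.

138.55078125

Δs = (3.5 − (-1))/6 = 0.75.
Right endpoints: -0.25, 0.5, 1.25, 2, 2.75, 3.5.
f(-0.25) = 3.484375, f(0.5) = 3.625, f(1.25) = 9.953125, f(2) = 25, f(2.75) = 51.296875, f(3.5) = 91.375.
Sum = Δs · [f(-0.25) + f(0.5) + f(1.25) + ...].
Sum = 138.55078125.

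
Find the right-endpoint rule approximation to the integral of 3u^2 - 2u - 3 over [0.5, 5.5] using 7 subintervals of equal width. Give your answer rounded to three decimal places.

Δu = (5.5 − 0.5)/7 = 5/7.
Right endpoints: 17/14, 27/14, 37/14, 47/14, 57/14, 67/14, 5.5.
f(17/14) = -197/196, f(27/14) = 843/196, f(37/14) = 2483/196, f(47/14) = 4723/196, f(57/14) = 7563/196, f(67/14) = 11003/196, f(5.5) = 76.75.
Sum = Δu · [f(17/14) + f(27/14) + f(37/14) + ...].
Sum ≈ 151.097.

151.097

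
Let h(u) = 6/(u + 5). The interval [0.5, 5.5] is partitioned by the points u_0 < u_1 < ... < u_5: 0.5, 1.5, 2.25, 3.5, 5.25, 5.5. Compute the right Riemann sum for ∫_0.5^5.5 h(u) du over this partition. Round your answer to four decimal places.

Subinterval widths: 1, 0.75, 1.25, 1.75, 0.25.
Right endpoints: 1.5, 2.25, 3.5, 5.25, 5.5.
h(1.5) = 12/13, h(2.25) = 24/29, h(3.5) = 12/17, h(5.25) = 24/41, h(5.5) = 4/7.
Sum = Σ Δu_i · h(u_i).
Sum ≈ 3.5934.

3.5934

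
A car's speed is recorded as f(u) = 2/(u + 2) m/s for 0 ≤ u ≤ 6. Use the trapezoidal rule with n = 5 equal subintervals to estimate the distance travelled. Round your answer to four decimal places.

Δu = (6 − 0)/5 = 1.2.
f(0) = 1, f(1.2) = 0.625, f(2.4) = 5/11, f(3.6) = 5/14, f(4.8) = 5/17, f(6) = 0.25.
T_5 = (Δu/2)·[f(u_0) + 2f(u_1) + ... + 2f(u_{4}) + f(u_5)].
Sum ≈ 2.8270.

2.8270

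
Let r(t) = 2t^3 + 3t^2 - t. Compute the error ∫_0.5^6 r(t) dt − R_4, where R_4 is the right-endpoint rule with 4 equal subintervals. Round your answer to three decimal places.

-405.775

Exact integral: ∫_0.5^6 r(t) dt = 845.96875.
R_4 ≈ 1251.74414.
Error ≈ 845.96875 − 1251.74414 ≈ -405.775.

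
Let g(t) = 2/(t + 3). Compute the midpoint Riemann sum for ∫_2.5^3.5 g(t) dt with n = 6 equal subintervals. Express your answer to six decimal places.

Δt = (3.5 − 2.5)/6 = 1/6.
Midpoints: 31/12, 2.75, 35/12, 37/12, 3.25, 41/12.
g(31/12) = 24/67, g(2.75) = 8/23, g(35/12) = 24/71, g(37/12) = 24/73, g(3.25) = 0.32, g(41/12) = 24/77.
Sum = Δt · [g(31/12) + g(2.75) + g(35/12) + ...].
Sum ≈ 0.334086.

0.334086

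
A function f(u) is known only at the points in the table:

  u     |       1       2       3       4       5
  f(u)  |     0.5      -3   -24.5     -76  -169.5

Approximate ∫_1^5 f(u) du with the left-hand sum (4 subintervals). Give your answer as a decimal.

Δu = 1.
Sum = 1·[0.5 + (-3) + (-24.5) + (-76)] = -103.

-103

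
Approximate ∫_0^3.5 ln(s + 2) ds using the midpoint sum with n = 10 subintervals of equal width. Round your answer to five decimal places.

4.49144

Δs = (3.5 − 0)/10 = 0.35.
Midpoints: 0.175, 0.525, 0.875, 1.225, 1.575, 1.925, 2.275, 2.625, 2.975, 3.325.
f(0.175) ≈ 0.77703, f(0.525) ≈ 0.92624, f(0.875) ≈ 1.05605, f(1.225) ≈ 1.17093, f(1.575) ≈ 1.27397, f(1.925) ≈ 1.36737, f(2.275) ≈ 1.45278, f(2.625) ≈ 1.53148, f(2.975) ≈ 1.60443, f(3.325) ≈ 1.67241.
Sum = Δs · [f(0.175) + f(0.525) + f(0.875) + ...].
Sum ≈ 4.49144.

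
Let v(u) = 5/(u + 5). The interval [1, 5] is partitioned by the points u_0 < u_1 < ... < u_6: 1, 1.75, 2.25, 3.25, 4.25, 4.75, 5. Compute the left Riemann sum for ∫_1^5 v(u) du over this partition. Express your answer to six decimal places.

Subinterval widths: 0.75, 0.5, 1, 1, 0.5, 0.25.
Left endpoints: 1, 1.75, 2.25, 3.25, 4.25, 4.75.
v(1) = 5/6, v(1.75) = 20/27, v(2.25) = 20/29, v(3.25) = 20/33, v(4.25) = 20/37, v(4.75) = 20/39.
Sum = Σ Δu_i · v(u_i).
Sum ≈ 2.689562.

2.689562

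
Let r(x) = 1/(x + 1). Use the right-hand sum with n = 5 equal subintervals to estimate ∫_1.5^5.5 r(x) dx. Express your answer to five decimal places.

0.86424

Δx = (5.5 − 1.5)/5 = 0.8.
Right endpoints: 2.3, 3.1, 3.9, 4.7, 5.5.
r(2.3) = 10/33, r(3.1) = 10/41, r(3.9) = 10/49, r(4.7) = 10/57, r(5.5) = 2/13.
Sum = Δx · [r(2.3) + r(3.1) + r(3.9) + r(4.7) + r(5.5)].
Sum ≈ 0.86424.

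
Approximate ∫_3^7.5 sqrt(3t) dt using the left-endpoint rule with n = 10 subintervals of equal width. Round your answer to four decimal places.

17.3217

Δt = (7.5 − 3)/10 = 0.45.
Left endpoints: 3, 3.45, 3.9, 4.35, 4.8, 5.25, 5.7, 6.15, 6.6, 7.05.
f(3) ≈ 3.0000, f(3.45) ≈ 3.2171, f(3.9) ≈ 3.4205, f(4.35) ≈ 3.6125, f(4.8) ≈ 3.7947, f(5.25) ≈ 3.9686, f(5.7) ≈ 4.1352, f(6.15) ≈ 4.2953, f(6.6) ≈ 4.4497, f(7.05) ≈ 4.5989.
Sum = Δt · [f(3) + f(3.45) + f(3.9) + ...].
Sum ≈ 17.3217.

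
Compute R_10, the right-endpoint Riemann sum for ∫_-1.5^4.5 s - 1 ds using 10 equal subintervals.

Δs = (4.5 − (-1.5))/10 = 0.6.
Right endpoints: -0.9, -0.3, 0.3, 0.9, 1.5, 2.1, 2.7, 3.3, 3.9, 4.5.
f(-0.9) = -1.9, f(-0.3) = -1.3, f(0.3) = -0.7, f(0.9) = -0.1, f(1.5) = 0.5, f(2.1) = 1.1, f(2.7) = 1.7, f(3.3) = 2.3, f(3.9) = 2.9, f(4.5) = 3.5.
Sum = Δs · [f(-0.9) + f(-0.3) + f(0.3) + ...].
Sum = 4.8.

4.8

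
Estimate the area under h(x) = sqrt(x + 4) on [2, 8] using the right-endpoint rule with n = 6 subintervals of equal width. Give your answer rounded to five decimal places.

Δx = (8 − 2)/6 = 1.
Right endpoints: 3, 4, 5, 6, 7, 8.
h(3) ≈ 2.64575, h(4) ≈ 2.82843, h(5) ≈ 3.00000, h(6) ≈ 3.16228, h(7) ≈ 3.31662, h(8) ≈ 3.46410.
Sum = Δx · [h(3) + h(4) + h(5) + ...].
Sum ≈ 18.41718.

18.41718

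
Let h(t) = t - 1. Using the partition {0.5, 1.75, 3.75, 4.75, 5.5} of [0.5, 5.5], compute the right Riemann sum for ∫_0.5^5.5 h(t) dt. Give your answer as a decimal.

Subinterval widths: 1.25, 2, 1, 0.75.
Right endpoints: 1.75, 3.75, 4.75, 5.5.
h(1.75) = 0.75, h(3.75) = 2.75, h(4.75) = 3.75, h(5.5) = 4.5.
Sum = Σ Δt_i · h(t_i).
Sum = 13.5625.

13.5625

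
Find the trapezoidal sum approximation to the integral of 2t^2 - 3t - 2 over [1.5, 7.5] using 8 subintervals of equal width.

Δt = (7.5 − 1.5)/8 = 0.75.
f(1.5) = -2, f(2.25) = 1.375, f(3) = 7, f(3.75) = 14.875, f(4.5) = 25, f(5.25) = 37.375, f(6) = 52, f(6.75) = 68.875, f(7.5) = 88.
T_8 = (Δt/2)·[f(t_0) + 2f(t_1) + ... + 2f(t_{7}) + f(t_8)].
Sum = 187.125.

187.125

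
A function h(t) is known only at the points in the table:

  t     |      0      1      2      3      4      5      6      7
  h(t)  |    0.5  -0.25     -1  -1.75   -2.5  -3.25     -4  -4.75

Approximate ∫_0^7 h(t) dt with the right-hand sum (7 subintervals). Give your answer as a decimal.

Δt = 1.
Sum = 1·[(-0.25) + (-1) + (-1.75) + (-2.5) + (-3.25) + (-4) + (-4.75)] = -17.5.

-17.5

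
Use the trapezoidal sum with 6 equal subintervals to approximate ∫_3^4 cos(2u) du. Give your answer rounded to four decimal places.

Δu = (4 − 3)/6 = 1/6.
f(3) ≈ 0.9602, f(19/6) ≈ 0.9987, f(10/3) ≈ 0.9274, f(3.5) ≈ 0.7539, f(11/3) ≈ 0.4974, f(23/6) ≈ 0.1862, f(4) ≈ -0.1455.
T_6 = (Δu/2)·[f(u_0) + 2f(u_1) + ... + 2f(u_{5}) + f(u_6)].
Sum ≈ 0.6285.

0.6285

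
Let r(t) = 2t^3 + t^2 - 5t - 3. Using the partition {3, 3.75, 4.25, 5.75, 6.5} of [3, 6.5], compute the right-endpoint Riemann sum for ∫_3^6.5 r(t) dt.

Subinterval widths: 0.75, 0.5, 1.5, 0.75.
Right endpoints: 3.75, 4.25, 5.75, 6.5.
r(3.75) = 97.78125, r(4.25) = 147.34375, r(5.75) = 381.53125, r(6.5) = 556.
Sum = Σ Δt_i · r(t_i).
Sum = 1136.3046875.

1136.3046875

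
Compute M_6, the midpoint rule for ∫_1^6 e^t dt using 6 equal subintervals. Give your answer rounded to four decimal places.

389.3465

Δt = (6 − 1)/6 = 5/6.
Midpoints: 17/12, 2.25, 37/12, 47/12, 4.75, 67/12.
f(17/12) ≈ 4.1234, f(2.25) ≈ 9.4877, f(37/12) ≈ 21.8311, f(47/12) ≈ 50.2327, f(4.75) ≈ 115.5843, f(67/12) ≈ 265.9567.
Sum = Δt · [f(17/12) + f(2.25) + f(37/12) + ...].
Sum ≈ 389.3465.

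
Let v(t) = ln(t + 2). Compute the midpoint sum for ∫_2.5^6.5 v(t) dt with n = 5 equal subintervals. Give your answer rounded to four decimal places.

Δt = (6.5 − 2.5)/5 = 0.8.
Midpoints: 2.9, 3.7, 4.5, 5.3, 6.1.
v(2.9) ≈ 1.5892, v(3.7) ≈ 1.7405, v(4.5) ≈ 1.8718, v(5.3) ≈ 1.9879, v(6.1) ≈ 2.0919.
Sum = Δt · [v(2.9) + v(3.7) + v(4.5) + v(5.3) + v(6.1)].
Sum ≈ 7.4250.

7.4250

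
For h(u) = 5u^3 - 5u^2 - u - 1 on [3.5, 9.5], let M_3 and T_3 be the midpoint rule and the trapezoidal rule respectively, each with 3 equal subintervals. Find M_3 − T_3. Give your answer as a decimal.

-555

M_3 = 8406.25.
T_3 = 8961.25.
M_3 − T_3 = -555.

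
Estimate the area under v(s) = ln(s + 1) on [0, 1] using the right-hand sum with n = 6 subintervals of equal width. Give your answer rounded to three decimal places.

0.443

Δs = (1 − 0)/6 = 1/6.
Right endpoints: 1/6, 1/3, 0.5, 2/3, 5/6, 1.
v(1/6) ≈ 0.154, v(1/3) ≈ 0.288, v(0.5) ≈ 0.405, v(2/3) ≈ 0.511, v(5/6) ≈ 0.606, v(1) ≈ 0.693.
Sum = Δs · [v(1/6) + v(1/3) + v(0.5) + ...].
Sum ≈ 0.443.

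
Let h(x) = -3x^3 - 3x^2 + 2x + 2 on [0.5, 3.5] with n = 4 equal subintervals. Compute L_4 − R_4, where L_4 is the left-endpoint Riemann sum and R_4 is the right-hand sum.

L_4 = -83.8125.
R_4 = -202.5.
L_4 − R_4 = 118.6875.

118.6875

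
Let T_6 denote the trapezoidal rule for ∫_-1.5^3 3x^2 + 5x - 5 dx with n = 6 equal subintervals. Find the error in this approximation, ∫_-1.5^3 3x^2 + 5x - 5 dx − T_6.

Exact integral: ∫_-1.5^3 f(x) dx = 24.75.
T_6 = 26.015625.
Error = 24.75 − 26.015625 = -1.265625.

-1.265625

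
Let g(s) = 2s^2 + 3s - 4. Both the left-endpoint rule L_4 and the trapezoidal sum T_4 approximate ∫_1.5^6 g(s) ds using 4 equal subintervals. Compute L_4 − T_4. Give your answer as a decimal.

L_4 = 130.7109375.
T_4 = 176.2734375.
L_4 − T_4 = -45.5625.

-45.5625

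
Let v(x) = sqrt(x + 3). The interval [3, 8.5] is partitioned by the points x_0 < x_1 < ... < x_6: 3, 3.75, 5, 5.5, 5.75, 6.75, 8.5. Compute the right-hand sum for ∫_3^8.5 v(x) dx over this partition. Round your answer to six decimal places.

16.738377

Subinterval widths: 0.75, 1.25, 0.5, 0.25, 1, 1.75.
Right endpoints: 3.75, 5, 5.5, 5.75, 6.75, 8.5.
v(3.75) ≈ 2.598076, v(5) ≈ 2.828427, v(5.5) ≈ 2.915476, v(5.75) ≈ 2.958040, v(6.75) ≈ 3.122499, v(8.5) ≈ 3.391165.
Sum = Σ Δx_i · v(x_i).
Sum ≈ 16.738377.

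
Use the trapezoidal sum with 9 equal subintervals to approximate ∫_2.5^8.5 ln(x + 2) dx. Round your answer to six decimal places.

Δx = (8.5 − 2.5)/9 = 2/3.
f(2.5) ≈ 1.504077, f(19/6) ≈ 1.642228, f(23/6) ≈ 1.763589, f(4.5) ≈ 1.871802, f(31/6) ≈ 1.969441, f(35/6) ≈ 2.058388, f(6.5) ≈ 2.140066, f(43/6) ≈ 2.215574, f(47/6) ≈ 2.285778, f(8.5) ≈ 2.351375.
T_9 = (Δx/2)·[f(x_0) + 2f(x_1) + ... + 2f(x_{8}) + f(x_9)].
Sum ≈ 11.916394.

11.916394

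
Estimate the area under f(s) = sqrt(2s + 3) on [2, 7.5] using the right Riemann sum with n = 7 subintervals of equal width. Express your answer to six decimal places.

19.902466

Δs = (7.5 − 2)/7 = 11/14.
Right endpoints: 39/14, 25/7, 61/14, 36/7, 83/14, 47/7, 7.5.
f(39/14) ≈ 2.927700, f(25/7) ≈ 3.184785, f(61/14) ≈ 3.422614, f(36/7) ≈ 3.644957, f(83/14) ≈ 3.854496, f(47/7) ≈ 4.053217, f(7.5) ≈ 4.242641.
Sum = Δs · [f(39/14) + f(25/7) + f(61/14) + ...].
Sum ≈ 19.902466.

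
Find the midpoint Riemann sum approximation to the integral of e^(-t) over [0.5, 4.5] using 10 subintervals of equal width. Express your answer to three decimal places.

0.591

Δt = (4.5 − 0.5)/10 = 0.4.
Midpoints: 0.7, 1.1, 1.5, 1.9, 2.3, 2.7, 3.1, 3.5, 3.9, 4.3.
f(0.7) ≈ 0.497, f(1.1) ≈ 0.333, f(1.5) ≈ 0.223, f(1.9) ≈ 0.150, f(2.3) ≈ 0.100, f(2.7) ≈ 0.067, f(3.1) ≈ 0.045, f(3.5) ≈ 0.030, f(3.9) ≈ 0.020, f(4.3) ≈ 0.014.
Sum = Δt · [f(0.7) + f(1.1) + f(1.5) + ...].
Sum ≈ 0.591.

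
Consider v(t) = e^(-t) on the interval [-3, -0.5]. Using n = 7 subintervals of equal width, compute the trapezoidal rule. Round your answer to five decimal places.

Δt = (-0.5 − (-3))/7 = 5/14.
v(-3) ≈ 20.08554, v(-37/14) ≈ 14.05330, v(-16/7) ≈ 9.83271, v(-27/14) ≈ 6.87968, v(-11/7) ≈ 4.81352, v(-17/14) ≈ 3.36789, v(-6/7) ≈ 2.35642, v(-0.5) ≈ 1.64872.
T_7 = (Δt/2)·[v(t_0) + 2v(t_1) + ... + 2v(t_{6}) + v(t_7)].
Sum ≈ 18.63237.

18.63237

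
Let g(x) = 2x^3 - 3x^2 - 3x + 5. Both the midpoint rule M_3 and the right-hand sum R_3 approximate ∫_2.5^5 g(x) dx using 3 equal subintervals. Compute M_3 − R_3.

M_3 ≈ 165.147569.
R_3 ≈ 238.194444.
M_3 − R_3 = -73.046875.

-73.046875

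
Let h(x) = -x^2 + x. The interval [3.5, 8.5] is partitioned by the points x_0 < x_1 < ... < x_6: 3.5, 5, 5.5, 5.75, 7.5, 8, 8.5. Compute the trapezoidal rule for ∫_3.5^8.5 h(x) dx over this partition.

-161.9375

Subinterval widths: 1.5, 0.5, 0.25, 1.75, 0.5, 0.5.
h(3.5) = -8.75, h(5) = -20, h(5.5) = -24.75, h(5.75) = -27.3125, h(7.5) = -48.75, h(8) = -56, h(8.5) = -63.75.
On each subinterval the trapezoid contributes (Δx_i/2)·[h(x_{i-1}) + h(x_i)].
Sum = -161.9375.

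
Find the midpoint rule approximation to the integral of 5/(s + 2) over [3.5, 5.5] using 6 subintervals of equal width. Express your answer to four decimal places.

Δs = (5.5 − 3.5)/6 = 1/3.
Midpoints: 11/3, 4, 13/3, 14/3, 5, 16/3.
f(11/3) = 15/17, f(4) = 5/6, f(13/3) = 15/19, f(14/3) = 0.75, f(5) = 5/7, f(16/3) = 15/22.
Sum = Δs · [f(11/3) + f(4) + f(13/3) + ...].
Sum ≈ 1.5504.

1.5504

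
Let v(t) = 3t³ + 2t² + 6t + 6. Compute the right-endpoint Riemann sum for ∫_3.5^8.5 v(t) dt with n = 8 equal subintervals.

4993.984375

Δt = (8.5 − 3.5)/8 = 0.625.
Right endpoints: 4.125, 4.75, 5.375, 6, 6.625, 7.25, 7.875, 8.5.
v(4.125) = 140979/512, v(4.75) = 401.140625, v(5.375) = 287689/512, v(6) = 762, v(6.625) = 514999/512, v(7.25) = 1297.859375, v(7.875) = 840909/512, v(8.5) = 2043.875.
Sum = Δt · [v(4.125) + v(4.75) + v(5.375) + ...].
Sum = 4993.984375.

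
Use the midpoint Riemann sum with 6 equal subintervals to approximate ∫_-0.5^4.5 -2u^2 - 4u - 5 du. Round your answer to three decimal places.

Δu = (4.5 − (-0.5))/6 = 5/6.
Midpoints: -1/12, 0.75, 19/12, 29/12, 3.25, 49/12.
f(-1/12) = -337/72, f(0.75) = -9.125, f(19/12) = -1177/72, f(29/12) = -1897/72, f(3.25) = -39.125, f(49/12) = -3937/72.
Sum = Δu · [f(-1/12) + f(0.75) + f(19/12) + ...].
Sum ≈ -125.255.

-125.255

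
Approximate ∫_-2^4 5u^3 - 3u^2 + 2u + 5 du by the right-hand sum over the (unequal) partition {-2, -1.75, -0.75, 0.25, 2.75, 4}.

582.21484375

Subinterval widths: 0.25, 1, 1, 2.5, 1.25.
Right endpoints: -1.75, -0.75, 0.25, 2.75, 4.
f(-1.75) = -34.484375, f(-0.75) = -0.296875, f(0.25) = 5.390625, f(2.75) = 91.796875, f(4) = 285.
Sum = Σ Δu_i · f(u_i).
Sum = 582.21484375.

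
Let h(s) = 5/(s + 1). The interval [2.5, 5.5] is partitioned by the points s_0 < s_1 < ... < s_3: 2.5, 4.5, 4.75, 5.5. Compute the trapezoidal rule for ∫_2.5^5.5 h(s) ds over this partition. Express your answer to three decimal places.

Subinterval widths: 2, 0.25, 0.75.
h(2.5) = 10/7, h(4.5) = 10/11, h(4.75) = 20/23, h(5.5) = 10/13.
On each subinterval the trapezoid contributes (Δs_i/2)·[h(s_{i-1}) + h(s_i)].
Sum ≈ 3.175.

3.175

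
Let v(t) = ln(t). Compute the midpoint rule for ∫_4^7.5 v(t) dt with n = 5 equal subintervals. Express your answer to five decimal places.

Δt = (7.5 − 4)/5 = 0.7.
Midpoints: 4.35, 5.05, 5.75, 6.45, 7.15.
v(4.35) ≈ 1.47018, v(5.05) ≈ 1.61939, v(5.75) ≈ 1.74920, v(6.45) ≈ 1.86408, v(7.15) ≈ 1.96711.
Sum = Δt · [v(4.35) + v(5.05) + v(5.75) + v(6.45) + v(7.15)].
Sum ≈ 6.06897.

6.06897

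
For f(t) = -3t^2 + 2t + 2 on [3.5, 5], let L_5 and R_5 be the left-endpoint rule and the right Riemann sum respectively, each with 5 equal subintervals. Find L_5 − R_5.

10.575

L_5 = -61.155.
R_5 = -71.73.
L_5 − R_5 = 10.575.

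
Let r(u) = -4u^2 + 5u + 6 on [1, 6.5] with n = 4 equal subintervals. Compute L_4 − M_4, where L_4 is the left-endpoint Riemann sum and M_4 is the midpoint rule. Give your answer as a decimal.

84.1328125

L_4 = -141.109375.
M_4 = -225.2421875.
L_4 − M_4 = 84.1328125.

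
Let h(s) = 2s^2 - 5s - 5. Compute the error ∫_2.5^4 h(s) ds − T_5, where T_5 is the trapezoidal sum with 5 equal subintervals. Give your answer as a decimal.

-0.045

Exact integral: ∫_2.5^4 h(s) ds = 0.375.
T_5 = 0.42.
Error = 0.375 − 0.42 = -0.045.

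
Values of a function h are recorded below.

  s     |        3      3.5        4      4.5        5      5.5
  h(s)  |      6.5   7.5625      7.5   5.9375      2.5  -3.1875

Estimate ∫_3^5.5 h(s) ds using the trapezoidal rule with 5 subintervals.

Δs = 0.5.
T_5 = (0.5/2)·[6.5 + 2·7.5625 + 2·7.5 + 2·5.9375 + 2·2.5 + (-3.1875)] = 12.578125.

12.578125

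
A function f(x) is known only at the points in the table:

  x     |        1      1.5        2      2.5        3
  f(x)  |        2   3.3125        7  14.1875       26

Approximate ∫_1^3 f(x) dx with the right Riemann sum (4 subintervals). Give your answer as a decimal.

Δx = 0.5.
Sum = 0.5·[3.3125 + 7 + 14.1875 + 26] = 25.25.

25.25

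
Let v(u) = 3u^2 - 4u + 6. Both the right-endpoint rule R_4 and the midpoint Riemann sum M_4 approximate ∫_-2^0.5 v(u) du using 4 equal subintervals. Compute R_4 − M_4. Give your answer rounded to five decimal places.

R_4 = 24.47265625.
M_4 ≈ 30.3808594.
R_4 − M_4 ≈ -5.90820.

-5.90820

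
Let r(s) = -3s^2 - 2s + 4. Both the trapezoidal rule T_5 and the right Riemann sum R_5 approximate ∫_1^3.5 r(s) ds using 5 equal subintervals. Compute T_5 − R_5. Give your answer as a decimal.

T_5 = -43.4375.
R_5 = -53.125.
T_5 − R_5 = 9.6875.

9.6875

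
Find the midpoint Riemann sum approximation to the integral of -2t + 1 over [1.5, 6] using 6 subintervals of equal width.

Δt = (6 − 1.5)/6 = 0.75.
Midpoints: 1.875, 2.625, 3.375, 4.125, 4.875, 5.625.
f(1.875) = -2.75, f(2.625) = -4.25, f(3.375) = -5.75, f(4.125) = -7.25, f(4.875) = -8.75, f(5.625) = -10.25.
Sum = Δt · [f(1.875) + f(2.625) + f(3.375) + ...].
Sum = -29.25.

-29.25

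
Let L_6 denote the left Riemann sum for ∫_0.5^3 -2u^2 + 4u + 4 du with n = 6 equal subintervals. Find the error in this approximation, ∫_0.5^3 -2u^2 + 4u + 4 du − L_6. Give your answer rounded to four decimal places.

Exact integral: ∫_0.5^3 f(u) du ≈ 9.583333.
L_6 ≈ 11.001157.
Error ≈ 9.583333 − 11.001157 ≈ -1.4178.

-1.4178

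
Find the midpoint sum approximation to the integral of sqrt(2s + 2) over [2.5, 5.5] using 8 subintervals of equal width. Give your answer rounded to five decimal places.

9.45122

Δs = (5.5 − 2.5)/8 = 0.375.
Midpoints: 2.6875, 3.0625, 3.4375, 3.8125, 4.1875, 4.5625, 4.9375, 5.3125.
f(2.6875) ≈ 2.71570, f(3.0625) ≈ 2.85044, f(3.4375) ≈ 2.97909, f(3.8125) ≈ 3.10242, f(4.1875) ≈ 3.22102, f(4.5625) ≈ 3.33542, f(4.9375) ≈ 3.44601, f(5.3125) ≈ 3.55317.
Sum = Δs · [f(2.6875) + f(3.0625) + f(3.4375) + ...].
Sum ≈ 9.45122.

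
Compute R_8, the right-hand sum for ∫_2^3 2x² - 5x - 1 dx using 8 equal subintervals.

-0.515625

Δx = (3 − 2)/8 = 0.125.
Right endpoints: 2.125, 2.25, 2.375, 2.5, 2.625, 2.75, 2.875, 3.
f(2.125) = -2.59375, f(2.25) = -2.125, f(2.375) = -1.59375, f(2.5) = -1, f(2.625) = -0.34375, f(2.75) = 0.375, f(2.875) = 1.15625, f(3) = 2.
Sum = Δx · [f(2.125) + f(2.25) + f(2.375) + ...].
Sum = -0.515625.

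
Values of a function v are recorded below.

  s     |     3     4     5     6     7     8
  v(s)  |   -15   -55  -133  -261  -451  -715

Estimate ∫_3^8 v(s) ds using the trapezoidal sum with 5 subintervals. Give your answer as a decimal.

Δs = 1.
T_5 = (1/2)·[(-15) + 2·(-55) + 2·(-133) + 2·(-261) + 2·(-451) + (-715)] = -1265.

-1265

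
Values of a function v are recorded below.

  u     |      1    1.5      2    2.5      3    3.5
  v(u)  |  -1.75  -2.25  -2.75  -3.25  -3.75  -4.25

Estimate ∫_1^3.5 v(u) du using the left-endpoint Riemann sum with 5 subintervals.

Δu = 0.5.
Sum = 0.5·[(-1.75) + (-2.25) + (-2.75) + (-3.25) + (-3.75)] = -6.875.

-6.875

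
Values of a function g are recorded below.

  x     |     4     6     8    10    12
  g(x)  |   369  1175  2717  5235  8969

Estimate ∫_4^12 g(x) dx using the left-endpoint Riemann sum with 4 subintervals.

Δx = 2.
Sum = 2·[369 + 1175 + 2717 + 5235] = 18992.

18992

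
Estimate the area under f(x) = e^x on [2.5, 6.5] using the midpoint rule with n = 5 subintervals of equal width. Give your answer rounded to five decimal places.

635.86653

Δx = (6.5 − 2.5)/5 = 0.8.
Midpoints: 2.9, 3.7, 4.5, 5.3, 6.1.
f(2.9) ≈ 18.17415, f(3.7) ≈ 40.44730, f(4.5) ≈ 90.01713, f(5.3) ≈ 200.33681, f(6.1) ≈ 445.85777.
Sum = Δx · [f(2.9) + f(3.7) + f(4.5) + f(5.3) + f(6.1)].
Sum ≈ 635.86653.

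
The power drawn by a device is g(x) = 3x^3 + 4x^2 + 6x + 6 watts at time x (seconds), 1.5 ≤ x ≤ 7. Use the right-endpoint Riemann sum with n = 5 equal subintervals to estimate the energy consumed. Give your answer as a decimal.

Δx = (7 − 1.5)/5 = 1.1.
Right endpoints: 2.6, 3.7, 4.8, 5.9, 7.
g(2.6) = 101.368, g(3.7) = 234.919, g(4.8) = 458.736, g(5.9) = 796.777, g(7) = 1273.
Sum = Δx · [g(2.6) + g(3.7) + g(4.8) + g(5.9) + g(7)].
Sum = 3151.28.

3151.28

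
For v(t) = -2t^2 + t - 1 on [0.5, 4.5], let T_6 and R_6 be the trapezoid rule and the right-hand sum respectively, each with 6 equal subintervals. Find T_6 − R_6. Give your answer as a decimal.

12

T_6 ≈ -55.25925926.
R_6 ≈ -67.25925926.
T_6 − R_6 = 12.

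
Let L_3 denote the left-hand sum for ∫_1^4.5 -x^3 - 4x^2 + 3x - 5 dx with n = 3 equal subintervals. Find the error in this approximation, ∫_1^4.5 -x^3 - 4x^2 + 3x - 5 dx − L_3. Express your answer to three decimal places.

-81.638

Exact integral: ∫_1^4.5 f(x) dx ≈ -211.05729.
L_3 ≈ -129.41898.
Error ≈ -211.05729 − (-129.41898) ≈ -81.638.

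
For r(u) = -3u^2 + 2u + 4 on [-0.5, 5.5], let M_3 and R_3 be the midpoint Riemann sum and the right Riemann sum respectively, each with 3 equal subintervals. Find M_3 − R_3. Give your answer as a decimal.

96

M_3 = -106.5.
R_3 = -202.5.
M_3 − R_3 = 96.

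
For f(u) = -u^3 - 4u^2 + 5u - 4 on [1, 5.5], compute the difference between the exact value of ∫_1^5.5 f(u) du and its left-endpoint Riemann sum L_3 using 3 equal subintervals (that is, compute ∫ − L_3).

-171.703125

Exact integral: ∫_1^5.5 f(u) du = -393.890625.
L_3 = -222.1875.
Error = -393.890625 − (-222.1875) = -171.703125.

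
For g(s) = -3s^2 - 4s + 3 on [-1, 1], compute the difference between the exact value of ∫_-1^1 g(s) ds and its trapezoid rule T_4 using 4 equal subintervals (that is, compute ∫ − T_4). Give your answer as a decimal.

Exact integral: ∫_-1^1 g(s) ds = 4.
T_4 = 3.75.
Error = 4 − 3.75 = 0.25.

0.25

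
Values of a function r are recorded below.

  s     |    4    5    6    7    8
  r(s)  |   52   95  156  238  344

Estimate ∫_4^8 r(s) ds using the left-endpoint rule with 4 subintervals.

541

Δs = 1.
Sum = 1·[52 + 95 + 156 + 238] = 541.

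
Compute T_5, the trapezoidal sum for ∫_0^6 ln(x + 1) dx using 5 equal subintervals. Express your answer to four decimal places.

7.5229

Δx = (6 − 0)/5 = 1.2.
f(0) ≈ 0.0000, f(1.2) ≈ 0.7885, f(2.4) ≈ 1.2238, f(3.6) ≈ 1.5261, f(4.8) ≈ 1.7579, f(6) ≈ 1.9459.
T_5 = (Δx/2)·[f(x_0) + 2f(x_1) + ... + 2f(x_{4}) + f(x_5)].
Sum ≈ 7.5229.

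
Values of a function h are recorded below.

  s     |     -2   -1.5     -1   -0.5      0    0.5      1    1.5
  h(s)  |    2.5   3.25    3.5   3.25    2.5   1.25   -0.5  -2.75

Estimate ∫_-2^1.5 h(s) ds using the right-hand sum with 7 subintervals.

5.25

Δs = 0.5.
Sum = 0.5·[3.25 + 3.5 + 3.25 + 2.5 + 1.25 + (-0.5) + (-2.75)] = 5.25.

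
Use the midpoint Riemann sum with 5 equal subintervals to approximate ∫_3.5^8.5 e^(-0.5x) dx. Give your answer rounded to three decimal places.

0.316

Δx = (8.5 − 3.5)/5 = 1.
Midpoints: 4, 5, 6, 7, 8.
f(4) ≈ 0.135, f(5) ≈ 0.082, f(6) ≈ 0.050, f(7) ≈ 0.030, f(8) ≈ 0.018.
Sum = Δx · [f(4) + f(5) + f(6) + f(7) + f(8)].
Sum ≈ 0.316.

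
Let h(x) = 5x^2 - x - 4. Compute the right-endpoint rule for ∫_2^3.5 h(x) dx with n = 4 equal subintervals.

55.62890625

Δx = (3.5 − 2)/4 = 0.375.
Right endpoints: 2.375, 2.75, 3.125, 3.5.
h(2.375) = 21.828125, h(2.75) = 31.0625, h(3.125) = 41.703125, h(3.5) = 53.75.
Sum = Δx · [h(2.375) + h(2.75) + h(3.125) + h(3.5)].
Sum = 55.62890625.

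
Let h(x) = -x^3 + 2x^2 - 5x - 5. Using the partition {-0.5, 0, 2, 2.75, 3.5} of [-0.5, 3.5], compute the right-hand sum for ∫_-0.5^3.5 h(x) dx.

Subinterval widths: 0.5, 2, 0.75, 0.75.
Right endpoints: 0, 2, 2.75, 3.5.
h(0) = -5, h(2) = -15, h(2.75) = -24.421875, h(3.5) = -40.875.
Sum = Σ Δx_i · h(x_i).
Sum = -81.47265625.

-81.47265625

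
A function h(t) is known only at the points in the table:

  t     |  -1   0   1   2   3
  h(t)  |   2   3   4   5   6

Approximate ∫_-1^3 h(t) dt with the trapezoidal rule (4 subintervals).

Δt = 1.
T_4 = (1/2)·[2 + 2·3 + 2·4 + 2·5 + 6] = 16.

16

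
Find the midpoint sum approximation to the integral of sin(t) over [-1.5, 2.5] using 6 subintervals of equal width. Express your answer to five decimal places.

Δt = (2.5 − (-1.5))/6 = 2/3.
Midpoints: -7/6, -0.5, 1/6, 5/6, 1.5, 13/6.
f(-7/6) ≈ -0.91944, f(-0.5) ≈ -0.47943, f(1/6) ≈ 0.16590, f(5/6) ≈ 0.74018, f(1.5) ≈ 0.99749, f(13/6) ≈ 0.82766.
Sum = Δt · [f(-7/6) + f(-0.5) + f(1/6) + ...].
Sum ≈ 0.88824.

0.88824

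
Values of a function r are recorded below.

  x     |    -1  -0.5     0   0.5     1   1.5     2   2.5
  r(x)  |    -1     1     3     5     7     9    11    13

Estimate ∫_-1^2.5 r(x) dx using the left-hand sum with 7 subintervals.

Δx = 0.5.
Sum = 0.5·[(-1) + 1 + 3 + 5 + 7 + 9 + 11] = 17.5.

17.5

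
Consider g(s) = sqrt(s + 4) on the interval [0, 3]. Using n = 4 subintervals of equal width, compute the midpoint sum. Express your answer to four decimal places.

Δs = (3 − 0)/4 = 0.75.
Midpoints: 0.375, 1.125, 1.875, 2.625.
g(0.375) ≈ 2.0917, g(1.125) ≈ 2.2638, g(1.875) ≈ 2.4238, g(2.625) ≈ 2.5739.
Sum = Δs · [g(0.375) + g(1.125) + g(1.875) + g(2.625)].
Sum ≈ 7.0149.

7.0149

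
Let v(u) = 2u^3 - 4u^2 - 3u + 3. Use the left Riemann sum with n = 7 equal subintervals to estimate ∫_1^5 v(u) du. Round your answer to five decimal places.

Δu = (5 − 1)/7 = 4/7.
Left endpoints: 1, 11/7, 15/7, 19/7, 23/7, 27/7, 31/7.
v(1) = -2, v(11/7) = -1314/343, v(15/7) = -726/343, v(19/7) = 1846/343, v(23/7) = 7170/343, v(27/7) = 16014/343, v(31/7) = 29146/343.
Sum = Δu · [v(1) + v(11/7) + v(15/7) + ...].
Sum ≈ 85.71429.

85.71429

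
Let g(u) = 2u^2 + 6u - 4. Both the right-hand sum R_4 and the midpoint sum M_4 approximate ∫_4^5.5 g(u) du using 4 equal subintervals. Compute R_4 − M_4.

R_4 = 112.1015625.
M_4 = 104.96484375.
R_4 − M_4 = 7.13671875.

7.13671875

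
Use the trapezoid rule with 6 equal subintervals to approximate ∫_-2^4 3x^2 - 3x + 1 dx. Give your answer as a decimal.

63

Δx = (4 − (-2))/6 = 1.
f(-2) = 19, f(-1) = 7, f(0) = 1, f(1) = 1, f(2) = 7, f(3) = 19, f(4) = 37.
T_6 = (Δx/2)·[f(x_0) + 2f(x_1) + ... + 2f(x_{5}) + f(x_6)].
Sum = 63.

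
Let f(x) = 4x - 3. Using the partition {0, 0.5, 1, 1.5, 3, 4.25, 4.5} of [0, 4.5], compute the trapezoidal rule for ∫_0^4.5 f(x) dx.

Subinterval widths: 0.5, 0.5, 0.5, 1.5, 1.25, 0.25.
f(0) = -3, f(0.5) = -1, f(1) = 1, f(1.5) = 3, f(3) = 9, f(4.25) = 14, f(4.5) = 15.
On each subinterval the trapezoid contributes (Δx_i/2)·[f(x_{i-1}) + f(x_i)].
Sum = 27.

27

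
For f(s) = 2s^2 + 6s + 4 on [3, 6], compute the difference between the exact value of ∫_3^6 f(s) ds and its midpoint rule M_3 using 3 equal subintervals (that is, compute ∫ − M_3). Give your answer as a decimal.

0.5

Exact integral: ∫_3^6 f(s) ds = 219.
M_3 = 218.5.
Error = 219 − 218.5 = 0.5.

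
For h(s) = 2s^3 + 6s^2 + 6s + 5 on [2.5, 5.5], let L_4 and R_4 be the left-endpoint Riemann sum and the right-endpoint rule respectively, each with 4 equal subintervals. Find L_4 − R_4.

L_4 = 661.125.
R_4 = 1008.75.
L_4 − R_4 = -347.625.

-347.625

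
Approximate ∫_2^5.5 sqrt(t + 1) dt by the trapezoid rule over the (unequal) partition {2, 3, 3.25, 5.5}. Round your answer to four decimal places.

7.5612

Subinterval widths: 1, 0.25, 2.25.
f(2) ≈ 1.7321, f(3) ≈ 2.0000, f(3.25) ≈ 2.0616, f(5.5) ≈ 2.5495.
On each subinterval the trapezoid contributes (Δt_i/2)·[f(t_{i-1}) + f(t_i)].
Sum ≈ 7.5612.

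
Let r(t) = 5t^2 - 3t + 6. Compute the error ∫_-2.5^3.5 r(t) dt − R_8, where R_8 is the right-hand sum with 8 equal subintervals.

-7.3125

Exact integral: ∫_-2.5^3.5 r(t) dt = 124.5.
R_8 = 131.8125.
Error = 124.5 − 131.8125 = -7.3125.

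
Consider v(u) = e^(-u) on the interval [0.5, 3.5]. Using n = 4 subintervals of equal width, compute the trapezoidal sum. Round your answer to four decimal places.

0.6031

Δu = (3.5 − 0.5)/4 = 0.75.
v(0.5) ≈ 0.6065, v(1.25) ≈ 0.2865, v(2) ≈ 0.1353, v(2.75) ≈ 0.0639, v(3.5) ≈ 0.0302.
T_4 = (Δu/2)·[v(u_0) + 2v(u_1) + 2v(u_2) + 2v(u_3) + v(u_4)].
Sum ≈ 0.6031.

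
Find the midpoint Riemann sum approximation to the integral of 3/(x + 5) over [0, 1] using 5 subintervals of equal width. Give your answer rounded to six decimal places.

Δx = (1 − 0)/5 = 0.2.
Midpoints: 0.1, 0.3, 0.5, 0.7, 0.9.
f(0.1) = 10/17, f(0.3) = 30/53, f(0.5) = 6/11, f(0.7) = 10/19, f(0.9) = 30/59.
Sum = Δx · [f(0.1) + f(0.3) + f(0.5) + f(0.7) + f(0.9)].
Sum ≈ 0.546904.

0.546904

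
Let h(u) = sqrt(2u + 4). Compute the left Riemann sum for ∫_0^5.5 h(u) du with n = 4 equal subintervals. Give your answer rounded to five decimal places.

Δu = (5.5 − 0)/4 = 1.375.
Left endpoints: 0, 1.375, 2.75, 4.125.
h(0) ≈ 2.00000, h(1.375) ≈ 2.59808, h(2.75) ≈ 3.08221, h(4.125) ≈ 3.50000.
Sum = Δu · [h(0) + h(1.375) + h(2.75) + h(4.125)].
Sum ≈ 15.37289.

15.37289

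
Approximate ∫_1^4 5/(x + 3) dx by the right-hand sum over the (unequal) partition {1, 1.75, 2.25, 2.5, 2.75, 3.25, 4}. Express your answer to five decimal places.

Subinterval widths: 0.75, 0.5, 0.25, 0.25, 0.5, 0.75.
Right endpoints: 1.75, 2.25, 2.5, 2.75, 3.25, 4.
f(1.75) = 20/19, f(2.25) = 20/21, f(2.5) = 10/11, f(2.75) = 20/23, f(3.25) = 0.8, f(4) = 5/7.
Sum = Σ Δx_i · f(x_i).
Sum ≈ 2.64604.

2.64604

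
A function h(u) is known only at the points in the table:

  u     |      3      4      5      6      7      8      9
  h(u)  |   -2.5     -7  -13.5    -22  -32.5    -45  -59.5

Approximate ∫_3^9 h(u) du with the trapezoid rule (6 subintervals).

-151

Δu = 1.
T_6 = (1/2)·[(-2.5) + 2·(-7) + 2·(-13.5) + 2·(-22) + 2·(-32.5) + 2·(-45) + (-59.5)] = -151.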